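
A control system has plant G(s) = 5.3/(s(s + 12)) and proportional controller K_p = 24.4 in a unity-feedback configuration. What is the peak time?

From 1 + K_pG(s) = 0: s² + 12s + 129.3 = 0 ⇒ ω_n = 11.37, ζ = 0.5276.
Damped frequency ω_d = ω_n√(1−ζ²) = 9.66 rad/s, so peak time T_p = π/ω_d = 0.325 s.

T_p = 0.325 s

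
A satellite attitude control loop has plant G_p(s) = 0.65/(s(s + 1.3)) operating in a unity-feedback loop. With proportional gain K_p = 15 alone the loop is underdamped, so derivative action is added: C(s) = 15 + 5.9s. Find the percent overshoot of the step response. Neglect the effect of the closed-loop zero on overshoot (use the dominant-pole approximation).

Forward path: (15 + 5.9s)·0.65/(s(s+1.3)). The closed-loop characteristic equation is s² + (1.3 + 0.65·5.9)s + 0.65·15 = 0.
That is s² + 5.135s + 9.75 = 0, so ω_n = 3.122 rad/s and ζ = 5.135/(2·3.122) = 0.8223.
%OS = 100·exp(−πζ/√(1−ζ²)) = 1.07%.

1.07%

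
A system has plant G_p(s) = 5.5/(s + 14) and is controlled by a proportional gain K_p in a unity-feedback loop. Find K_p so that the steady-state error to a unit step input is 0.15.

K_p = 14.4

Steady-state error for a unit step on this type-0 loop is 1/(1 + K_p·G_p(0)).
G_p(0) = 0.3929. Require 1/(1 + K_p·0.3929) = 0.15, so 1 + 0.3929·K_p = 6.667.
K_p = (6.667 − 1)/0.3929 = 14.4.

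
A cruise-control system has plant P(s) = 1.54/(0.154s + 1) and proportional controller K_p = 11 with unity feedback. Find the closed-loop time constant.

τ = 0.00858 s

Closed loop: T(s) = K_p·P/(1+K_p·P) = 16.94/(0.154s + 1 + 16.94), with pole at s = −(1 + 16.94)/0.154 = −116.5.
Closed-loop time constant τ = 1/116.5 = 0.00858 s.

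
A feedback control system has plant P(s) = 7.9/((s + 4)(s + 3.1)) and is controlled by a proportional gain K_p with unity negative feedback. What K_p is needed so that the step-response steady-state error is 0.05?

K_p = 29.8

Steady-state error for a unit step on this type-0 loop is 1/(1 + K_p·P(0)).
P(0) = 0.6371. Require 1/(1 + K_p·0.6371) = 0.05, so 1 + 0.6371·K_p = 20.
K_p = (20 − 1)/0.6371 = 29.8.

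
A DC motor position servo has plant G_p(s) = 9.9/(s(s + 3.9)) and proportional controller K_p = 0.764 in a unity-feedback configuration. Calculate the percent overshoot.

4.25%

From 1 + K_pG_p(s) = 0: s² + 3.9s + 7.564 = 0 ⇒ ω_n = 2.75, ζ = 0.709.
%OS = 100·exp(−πζ/√(1−ζ²)) = 100·exp(−π·0.709/√0.4973) = 4.25%.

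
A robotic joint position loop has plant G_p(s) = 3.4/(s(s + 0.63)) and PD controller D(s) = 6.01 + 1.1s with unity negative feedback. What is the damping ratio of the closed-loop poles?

ζ = 0.483

Forward path: (6.01 + 1.1s)·3.4/(s(s+0.63)). The closed-loop characteristic equation is s² + (0.63 + 3.4·1.1)s + 3.4·6.01 = 0.
That is s² + 4.37s + 20.43 = 0, so ω_n = 4.52 rad/s and ζ = 4.37/(2·4.52) = 0.4834.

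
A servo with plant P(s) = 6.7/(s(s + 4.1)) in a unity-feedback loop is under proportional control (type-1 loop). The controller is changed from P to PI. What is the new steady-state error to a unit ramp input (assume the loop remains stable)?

The integrator raises the loop to type 2, so K_v → ∞ and e_ss to a ramp is zero.

0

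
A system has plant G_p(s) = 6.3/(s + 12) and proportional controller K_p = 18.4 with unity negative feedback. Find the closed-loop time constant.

τ = 0.00782 s

Closed-loop transfer function: T(s) = K_p·G_p(s)/(1 + K_p·G_p(s)) = 115.9/(s + 12 + 115.9) = 115.9/(s + 127.9).
Time constant τ = 1/127.9 = 0.00782 s.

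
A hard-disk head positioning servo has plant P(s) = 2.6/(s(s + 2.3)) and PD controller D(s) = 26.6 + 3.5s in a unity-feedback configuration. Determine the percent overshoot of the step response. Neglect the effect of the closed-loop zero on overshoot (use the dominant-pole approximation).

Forward path: (26.6 + 3.5s)·2.6/(s(s+2.3)). The closed-loop characteristic equation is s² + (2.3 + 2.6·3.5)s + 2.6·26.6 = 0.
That is s² + 11.4s + 69.16 = 0, so ω_n = 8.316 rad/s and ζ = 11.4/(2·8.316) = 0.6854.
%OS = 100·exp(−πζ/√(1−ζ²)) = 5.2%.

5.2%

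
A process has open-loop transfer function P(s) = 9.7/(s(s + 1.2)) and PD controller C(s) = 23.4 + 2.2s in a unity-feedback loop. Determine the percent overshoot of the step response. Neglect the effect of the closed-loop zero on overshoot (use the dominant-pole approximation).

Forward path: (23.4 + 2.2s)·9.7/(s(s+1.2)). The closed-loop characteristic equation is s² + (1.2 + 9.7·2.2)s + 9.7·23.4 = 0.
That is s² + 22.54s + 227 = 0, so ω_n = 15.07 rad/s and ζ = 22.54/(2·15.07) = 0.748.
%OS = 100·exp(−πζ/√(1−ζ²)) = 2.9%.

2.9%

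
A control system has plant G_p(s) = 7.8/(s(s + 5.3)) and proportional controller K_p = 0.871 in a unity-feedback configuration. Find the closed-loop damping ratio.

ζ = 1.02

1 + K_p·G_p(s) = 0 gives s² + 5.3s + 6.794 = 0.
Matching s² + 2ζω_n s + ω_n²: ω_n = √6.794 = 2.606 rad/s and 2ζω_n = 5.3, so ζ = 5.3/(2·2.606) = 1.02.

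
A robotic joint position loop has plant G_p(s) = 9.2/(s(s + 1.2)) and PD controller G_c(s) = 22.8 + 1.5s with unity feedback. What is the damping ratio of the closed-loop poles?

ζ = 0.518

Forward path: (22.8 + 1.5s)·9.2/(s(s+1.2)). The closed-loop characteristic equation is s² + (1.2 + 9.2·1.5)s + 9.2·22.8 = 0.
That is s² + 15s + 209.8 = 0, so ω_n = 14.48 rad/s and ζ = 15/(2·14.48) = 0.5178.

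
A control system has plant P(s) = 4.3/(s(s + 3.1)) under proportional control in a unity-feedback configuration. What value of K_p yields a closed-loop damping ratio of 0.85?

K_p = 0.773

Closed-loop characteristic equation: s² + 3.1s + K_p·4.3 = 0.
So ω_n = √(4.3K_p) and 2ζω_n = 3.1, giving ζ = 3.1/(2√(4.3K_p)).
Setting ζ = 0.85: √(4.3K_p) = 3.1/(2·0.85) = 1.824, so K_p = 3.325/4.3 = 0.773.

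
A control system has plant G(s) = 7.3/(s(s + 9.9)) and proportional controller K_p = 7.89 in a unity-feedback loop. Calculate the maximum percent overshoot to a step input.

From 1 + K_pG(s) = 0: s² + 9.9s + 57.6 = 0 ⇒ ω_n = 7.589, ζ = 0.6522.
%OS = 100·exp(−πζ/√(1−ζ²)) = 100·exp(−π·0.6522/√0.5746) = 6.7%.

6.7%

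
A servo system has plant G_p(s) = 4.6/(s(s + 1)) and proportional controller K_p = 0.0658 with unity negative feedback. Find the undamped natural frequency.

The closed-loop denominator is s(s+1) + 0.0658·4.6 = s² + 1s + 0.3027.
So ω_n² = 0.3027 ⇒ ω_n = 0.5502 rad/s, and ζ = 1/(2ω_n) = 0.909.

ω_n = 0.55 rad/s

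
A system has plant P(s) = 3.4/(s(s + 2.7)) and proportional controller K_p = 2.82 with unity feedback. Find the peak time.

T_p = 1.13 s

Closed-loop characteristic equation: s² + 2.7s + 9.588 = 0, so ω_n = 3.096 rad/s and ζ = 2.7/(2·3.096) = 0.436.
Damped frequency ω_d = ω_n√(1−ζ²) = 2.787 rad/s, so peak time T_p = π/ω_d = 1.13 s.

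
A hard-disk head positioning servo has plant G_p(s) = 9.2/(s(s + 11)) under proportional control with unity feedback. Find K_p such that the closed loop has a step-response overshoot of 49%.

From %OS = 100·exp(−πζ/√(1−ζ²)) = 49%, ζ = −ln(0.49)/√(π²+ln²(0.49)) = 0.2214.
Characteristic equation s² + 11s + 9.2K_p = 0 gives ζ = 11/(2√(9.2K_p)).
Setting ζ = 0.2214: √(9.2K_p) = 11/(2·0.2214) = 24.84, so K_p = 617/9.2 = 67.1.

K_p = 67.1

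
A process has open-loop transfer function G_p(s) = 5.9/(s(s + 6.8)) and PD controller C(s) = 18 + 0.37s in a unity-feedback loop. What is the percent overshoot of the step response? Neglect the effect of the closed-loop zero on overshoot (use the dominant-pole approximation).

Forward path: (18 + 0.37s)·5.9/(s(s+6.8)). The closed-loop characteristic equation is s² + (6.8 + 5.9·0.37)s + 5.9·18 = 0.
That is s² + 8.983s + 106.2 = 0, so ω_n = 10.31 rad/s and ζ = 8.983/(2·10.31) = 0.4358.
%OS = 100·exp(−πζ/√(1−ζ²)) = 21.8%.

21.8%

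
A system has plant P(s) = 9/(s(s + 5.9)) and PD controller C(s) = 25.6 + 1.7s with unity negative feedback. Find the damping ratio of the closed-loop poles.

ζ = 0.698

Forward path: (25.6 + 1.7s)·9/(s(s+5.9)). The closed-loop characteristic equation is s² + (5.9 + 9·1.7)s + 9·25.6 = 0.
That is s² + 21.2s + 230.4 = 0, so ω_n = 15.18 rad/s and ζ = 21.2/(2·15.18) = 0.6983.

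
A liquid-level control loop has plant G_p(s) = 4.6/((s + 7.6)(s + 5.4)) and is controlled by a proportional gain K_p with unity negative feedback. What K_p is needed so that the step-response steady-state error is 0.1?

K_p = 80.3

The loop is type 0, so e_ss(step) = 1/(1 + K_pos) with K_pos = K_p·G_p(0).
G_p(0) = 0.1121. Require 1/(1 + K_p·0.1121) = 0.1, so 1 + 0.1121·K_p = 10.
K_p = (10 − 1)/0.1121 = 80.3.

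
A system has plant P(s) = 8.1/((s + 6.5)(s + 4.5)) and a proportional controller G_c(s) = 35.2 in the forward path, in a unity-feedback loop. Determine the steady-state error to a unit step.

The loop is type 0. Static position error constant K_pos = G_c(0)·P(0) = 35.2·0.2769 = 9.748.
Steady-state error to a unit step: e_ss = 1/(1+K_pos) = 1/10.75 = 0.093.

0.093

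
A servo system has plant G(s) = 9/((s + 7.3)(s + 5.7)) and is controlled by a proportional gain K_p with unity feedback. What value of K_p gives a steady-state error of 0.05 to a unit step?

K_p = 87.8

The loop is type 0, so e_ss(step) = 1/(1 + K_pos) with K_pos = K_p·G(0).
G(0) = 0.2163. Require 1/(1 + K_p·0.2163) = 0.05, so 1 + 0.2163·K_p = 20.
K_p = (20 − 1)/0.2163 = 87.8.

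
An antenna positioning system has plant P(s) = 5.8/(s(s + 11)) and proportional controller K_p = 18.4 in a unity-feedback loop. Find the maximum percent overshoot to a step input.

From 1 + K_pP(s) = 0: s² + 11s + 106.7 = 0 ⇒ ω_n = 10.33, ζ = 0.5324.
%OS = 100·exp(−πζ/√(1−ζ²)) = 100·exp(−π·0.5324/√0.7165) = 13.9%.

13.9%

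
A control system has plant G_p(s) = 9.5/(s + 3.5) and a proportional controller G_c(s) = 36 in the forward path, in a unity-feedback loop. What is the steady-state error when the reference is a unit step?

0.0101

The loop is type 0. Static position error constant K_pos = G_c(0)·G_p(0) = 36·2.714 = 97.71.
Steady-state error to a unit step: e_ss = 1/(1+K_pos) = 1/98.71 = 0.0101.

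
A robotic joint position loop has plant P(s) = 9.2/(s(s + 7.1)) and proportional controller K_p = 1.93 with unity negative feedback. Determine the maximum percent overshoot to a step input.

The closed-loop denominator s² + 7.1s + 17.76 gives ω_n = √17.76 = 4.214 and ζ = 7.1/(2ω_n) = 0.8425.
%OS = 100·exp(−πζ/√(1−ζ²)) = 100·exp(−π·0.8425/√0.2902) = 0.735%.

0.735%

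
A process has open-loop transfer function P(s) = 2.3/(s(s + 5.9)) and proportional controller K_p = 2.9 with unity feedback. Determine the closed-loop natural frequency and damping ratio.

ω_n = 2.58 rad/s, ζ = 1.14

1 + K_p·P(s) = 0 gives s² + 5.9s + 6.67 = 0.
So ω_n² = 6.67 ⇒ ω_n = 2.583 rad/s, and ζ = 5.9/(2ω_n) = 1.14.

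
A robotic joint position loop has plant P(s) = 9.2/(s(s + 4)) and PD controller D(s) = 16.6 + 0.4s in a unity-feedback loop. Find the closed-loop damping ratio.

Forward path: (16.6 + 0.4s)·9.2/(s(s+4)). The closed-loop characteristic equation is s² + (4 + 9.2·0.4)s + 9.2·16.6 = 0.
That is s² + 7.68s + 152.7 = 0, so ω_n = 12.36 rad/s and ζ = 7.68/(2·12.36) = 0.3107.

ζ = 0.311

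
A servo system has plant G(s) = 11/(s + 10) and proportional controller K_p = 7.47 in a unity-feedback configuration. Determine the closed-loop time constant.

Closed-loop transfer function: T(s) = K_p·G(s)/(1 + K_p·G(s)) = 82.17/(s + 10 + 82.17) = 82.17/(s + 92.17).
Time constant τ = 1/92.17 = 0.0108 s.

τ = 0.0108 s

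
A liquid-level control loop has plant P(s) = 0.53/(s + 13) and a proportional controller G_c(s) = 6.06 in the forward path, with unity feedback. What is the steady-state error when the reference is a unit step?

The loop is type 0. Static position error constant K_pos = G_c(0)·P(0) = 6.06·0.04077 = 0.2471.
Steady-state error to a unit step: e_ss = 1/(1+K_pos) = 1/1.247 = 0.802.

0.802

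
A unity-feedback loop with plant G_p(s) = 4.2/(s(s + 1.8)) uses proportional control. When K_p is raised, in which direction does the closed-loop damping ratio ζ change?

decrease

ζ = 1.8/(2√(4.2K_p)); increasing K_p raises the denominator, so ζ falls.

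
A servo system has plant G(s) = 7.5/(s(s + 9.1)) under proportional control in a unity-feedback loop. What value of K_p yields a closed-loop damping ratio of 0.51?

K_p = 10.6

Closed-loop characteristic equation: s² + 9.1s + K_p·7.5 = 0.
So ω_n = √(7.5K_p) and 2ζω_n = 9.1, giving ζ = 9.1/(2√(7.5K_p)).
Setting ζ = 0.51: √(7.5K_p) = 9.1/(2·0.51) = 8.922, so K_p = 79.59/7.5 = 10.6.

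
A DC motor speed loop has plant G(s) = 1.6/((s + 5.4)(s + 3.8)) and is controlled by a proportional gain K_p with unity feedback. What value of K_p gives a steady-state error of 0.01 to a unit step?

The loop is type 0, so e_ss(step) = 1/(1 + K_pos) with K_pos = K_p·G(0).
G(0) = 0.07797. Require 1/(1 + K_p·0.07797) = 0.01, so 1 + 0.07797·K_p = 100.
K_p = (100 − 1)/0.07797 = 1270.

K_p = 1270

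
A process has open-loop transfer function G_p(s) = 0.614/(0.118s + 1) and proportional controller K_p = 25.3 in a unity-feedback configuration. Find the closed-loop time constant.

Closed loop: T(s) = K_p·G_p/(1+K_p·G_p) = 15.53/(0.118s + 1 + 15.53), with pole at s = −(1 + 15.53)/0.118 = −140.1.
Closed-loop time constant τ = 1/140.1 = 0.00714 s.

τ = 0.00714 s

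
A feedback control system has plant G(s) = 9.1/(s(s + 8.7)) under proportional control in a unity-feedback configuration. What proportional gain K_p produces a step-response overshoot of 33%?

K_p = 18.8

From %OS = 100·exp(−πζ/√(1−ζ²)) = 33%, ζ = −ln(0.33)/√(π²+ln²(0.33)) = 0.3328.
Characteristic equation s² + 8.7s + 9.1K_p = 0 gives ζ = 8.7/(2√(9.1K_p)).
Setting ζ = 0.3328: √(9.1K_p) = 8.7/(2·0.3328) = 13.07, so K_p = 170.9/9.1 = 18.8.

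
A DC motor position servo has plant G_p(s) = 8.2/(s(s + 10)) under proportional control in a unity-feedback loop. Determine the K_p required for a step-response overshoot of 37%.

K_p = 33.5

From %OS = 100·exp(−πζ/√(1−ζ²)) = 37%, ζ = −ln(0.37)/√(π²+ln²(0.37)) = 0.3017.
Characteristic equation s² + 10s + 8.2K_p = 0 gives ζ = 10/(2√(8.2K_p)).
Setting ζ = 0.3017: √(8.2K_p) = 10/(2·0.3017) = 16.57, so K_p = 274.6/8.2 = 33.5.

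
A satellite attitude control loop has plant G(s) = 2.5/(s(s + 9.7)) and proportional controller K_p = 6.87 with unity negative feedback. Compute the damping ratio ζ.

With unity feedback the closed-loop characteristic equation is s² + 9.7s + 6.87·2.5 = s² + 9.7s + 17.18 = 0.
So ω_n² = 17.18 ⇒ ω_n = 4.144 rad/s, and ζ = 9.7/(2ω_n) = 1.17.

ζ = 1.17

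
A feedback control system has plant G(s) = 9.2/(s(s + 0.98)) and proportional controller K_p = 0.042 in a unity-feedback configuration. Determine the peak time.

The closed-loop denominator s² + 0.98s + 0.3864 gives ω_n = √0.3864 = 0.6216 and ζ = 0.98/(2ω_n) = 0.7883.
Damped frequency ω_d = ω_n√(1−ζ²) = 0.3825 rad/s, so peak time T_p = π/ω_d = 8.21 s.

T_p = 8.21 s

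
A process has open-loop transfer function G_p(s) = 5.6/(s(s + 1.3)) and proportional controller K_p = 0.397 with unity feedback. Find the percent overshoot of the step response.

Closed-loop characteristic equation: s² + 1.3s + 2.223 = 0, so ω_n = 1.491 rad/s and ζ = 1.3/(2·1.491) = 0.4359.
%OS = 100·exp(−πζ/√(1−ζ²)) = 100·exp(−π·0.4359/√0.81) = 21.8%.

21.8%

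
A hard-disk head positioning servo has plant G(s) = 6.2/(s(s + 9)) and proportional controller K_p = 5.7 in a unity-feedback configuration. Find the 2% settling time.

Closed-loop characteristic equation: s² + 9s + 35.34 = 0, so ω_n = 5.945 rad/s and ζ = 9/(2·5.945) = 0.757.
2% settling time T_s ≈ 4/(ζω_n) = 4/4.5 = 0.889 s.

T_s ≈ 0.889 s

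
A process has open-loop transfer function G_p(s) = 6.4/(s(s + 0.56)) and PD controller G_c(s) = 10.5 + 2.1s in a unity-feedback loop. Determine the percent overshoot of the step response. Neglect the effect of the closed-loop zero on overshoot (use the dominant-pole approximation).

Forward path: (10.5 + 2.1s)·6.4/(s(s+0.56)). The closed-loop characteristic equation is s² + (0.56 + 6.4·2.1)s + 6.4·10.5 = 0.
That is s² + 14s + 67.2 = 0, so ω_n = 8.198 rad/s and ζ = 14/(2·8.198) = 0.8539.
%OS = 100·exp(−πζ/√(1−ζ²)) = 0.577%.

0.577%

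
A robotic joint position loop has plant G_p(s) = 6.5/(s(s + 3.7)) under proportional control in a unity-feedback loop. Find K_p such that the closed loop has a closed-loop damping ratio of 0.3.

K_p = 5.85

Closed-loop characteristic equation: s² + 3.7s + K_p·6.5 = 0.
So ω_n = √(6.5K_p) and 2ζω_n = 3.7, giving ζ = 3.7/(2√(6.5K_p)).
Setting ζ = 0.3: √(6.5K_p) = 3.7/(2·0.3) = 6.167, so K_p = 38.03/6.5 = 5.85.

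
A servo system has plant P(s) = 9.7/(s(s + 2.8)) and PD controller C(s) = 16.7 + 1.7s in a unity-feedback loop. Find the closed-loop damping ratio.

ζ = 0.758

Forward path: (16.7 + 1.7s)·9.7/(s(s+2.8)). The closed-loop characteristic equation is s² + (2.8 + 9.7·1.7)s + 9.7·16.7 = 0.
That is s² + 19.29s + 162 = 0, so ω_n = 12.73 rad/s and ζ = 19.29/(2·12.73) = 0.7578.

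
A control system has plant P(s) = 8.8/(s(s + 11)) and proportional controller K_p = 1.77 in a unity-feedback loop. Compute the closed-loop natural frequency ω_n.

With unity feedback the closed-loop characteristic equation is s² + 11s + 1.77·8.8 = s² + 11s + 15.58 = 0.
Matching s² + 2ζω_n s + ω_n²: ω_n = √15.58 = 3.947 rad/s and 2ζω_n = 11, so ζ = 11/(2·3.947) = 1.39.

ω_n = 3.95 rad/s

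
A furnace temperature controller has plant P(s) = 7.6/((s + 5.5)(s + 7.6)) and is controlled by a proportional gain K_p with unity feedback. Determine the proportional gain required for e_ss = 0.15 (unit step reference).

K_p = 31.2

Steady-state error for a unit step on this type-0 loop is 1/(1 + K_p·P(0)).
P(0) = 0.1818. Require 1/(1 + K_p·0.1818) = 0.15, so 1 + 0.1818·K_p = 6.667.
K_p = (6.667 − 1)/0.1818 = 31.2.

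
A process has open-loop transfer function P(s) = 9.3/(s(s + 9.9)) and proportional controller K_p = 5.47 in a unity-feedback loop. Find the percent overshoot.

4.84%

The closed-loop denominator s² + 9.9s + 50.87 gives ω_n = √50.87 = 7.132 and ζ = 9.9/(2ω_n) = 0.694.
%OS = 100·exp(−πζ/√(1−ζ²)) = 100·exp(−π·0.694/√0.5183) = 4.84%.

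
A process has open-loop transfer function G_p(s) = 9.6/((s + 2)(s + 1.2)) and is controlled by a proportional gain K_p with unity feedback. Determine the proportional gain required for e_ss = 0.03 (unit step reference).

K_p = 8.08

For a type-0 loop with proportional control, e_ss = 1/(1 + K_p·G_p(0)).
G_p(0) = 4. Require 1/(1 + K_p·4) = 0.03, so 1 + 4·K_p = 33.33.
K_p = (33.33 − 1)/4 = 8.08.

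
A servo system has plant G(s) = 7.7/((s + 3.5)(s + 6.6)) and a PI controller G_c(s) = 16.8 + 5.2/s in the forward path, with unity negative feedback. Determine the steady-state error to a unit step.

0

The open loop G_c(s)G(s) has a pole at the origin (type 1), so the static position error constant is infinite and e_ss = 1/(1+∞) = 0.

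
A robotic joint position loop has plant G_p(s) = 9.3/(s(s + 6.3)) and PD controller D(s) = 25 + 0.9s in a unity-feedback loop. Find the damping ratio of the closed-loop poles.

Forward path: (25 + 0.9s)·9.3/(s(s+6.3)). The closed-loop characteristic equation is s² + (6.3 + 9.3·0.9)s + 9.3·25 = 0.
That is s² + 14.67s + 232.5 = 0, so ω_n = 15.25 rad/s and ζ = 14.67/(2·15.25) = 0.481.

ζ = 0.481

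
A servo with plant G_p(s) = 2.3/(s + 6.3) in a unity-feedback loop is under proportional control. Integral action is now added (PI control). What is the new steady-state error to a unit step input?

Adding integral action puts a pole at s = 0 in the forward path, raising the system type to 1; a type-1 loop has zero steady-state error to a step.

0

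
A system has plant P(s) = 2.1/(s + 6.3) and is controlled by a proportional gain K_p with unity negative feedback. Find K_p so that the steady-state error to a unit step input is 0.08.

K_p = 34.5

Steady-state error for a unit step on this type-0 loop is 1/(1 + K_p·P(0)).
P(0) = 0.3333. Require 1/(1 + K_p·0.3333) = 0.08, so 1 + 0.3333·K_p = 12.5.
K_p = (12.5 − 1)/0.3333 = 34.5.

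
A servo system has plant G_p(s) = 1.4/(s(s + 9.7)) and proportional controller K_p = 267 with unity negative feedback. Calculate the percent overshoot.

From 1 + K_pG_p(s) = 0: s² + 9.7s + 373.8 = 0 ⇒ ω_n = 19.33, ζ = 0.2509.
%OS = 100·exp(−πζ/√(1−ζ²)) = 100·exp(−π·0.2509/√0.9371) = 44.3%.

44.3%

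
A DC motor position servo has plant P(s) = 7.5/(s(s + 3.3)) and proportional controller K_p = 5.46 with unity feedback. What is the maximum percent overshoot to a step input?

Closed-loop characteristic equation: s² + 3.3s + 40.95 = 0, so ω_n = 6.399 rad/s and ζ = 3.3/(2·6.399) = 0.2578.
%OS = 100·exp(−πζ/√(1−ζ²)) = 100·exp(−π·0.2578/√0.9335) = 43.2%.

43.2%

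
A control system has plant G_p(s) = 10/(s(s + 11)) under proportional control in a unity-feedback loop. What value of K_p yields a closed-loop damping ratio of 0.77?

Closed-loop characteristic equation: s² + 11s + K_p·10 = 0.
So ω_n = √(10K_p) and 2ζω_n = 11, giving ζ = 11/(2√(10K_p)).
Setting ζ = 0.77: √(10K_p) = 11/(2·0.77) = 7.143, so K_p = 51.02/10 = 5.1.

K_p = 5.1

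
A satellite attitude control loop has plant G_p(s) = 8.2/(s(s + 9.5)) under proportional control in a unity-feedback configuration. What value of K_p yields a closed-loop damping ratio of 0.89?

Closed-loop characteristic equation: s² + 9.5s + K_p·8.2 = 0.
So ω_n = √(8.2K_p) and 2ζω_n = 9.5, giving ζ = 9.5/(2√(8.2K_p)).
Setting ζ = 0.89: √(8.2K_p) = 9.5/(2·0.89) = 5.337, so K_p = 28.48/8.2 = 3.47.

K_p = 3.47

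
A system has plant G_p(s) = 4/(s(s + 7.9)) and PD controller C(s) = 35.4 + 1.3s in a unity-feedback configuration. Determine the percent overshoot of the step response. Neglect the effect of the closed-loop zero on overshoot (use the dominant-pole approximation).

12.6%

Forward path: (35.4 + 1.3s)·4/(s(s+7.9)). The closed-loop characteristic equation is s² + (7.9 + 4·1.3)s + 4·35.4 = 0.
That is s² + 13.1s + 141.6 = 0, so ω_n = 11.9 rad/s and ζ = 13.1/(2·11.9) = 0.5504.
%OS = 100·exp(−πζ/√(1−ζ²)) = 12.6%.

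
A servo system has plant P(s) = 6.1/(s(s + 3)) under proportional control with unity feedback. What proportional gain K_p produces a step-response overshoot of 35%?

From %OS = 100·exp(−πζ/√(1−ζ²)) = 35%, ζ = −ln(0.35)/√(π²+ln²(0.35)) = 0.3169.
Characteristic equation s² + 3s + 6.1K_p = 0 gives ζ = 3/(2√(6.1K_p)).
Setting ζ = 0.3169: √(6.1K_p) = 3/(2·0.3169) = 4.733, so K_p = 22.4/6.1 = 3.67.

K_p = 3.67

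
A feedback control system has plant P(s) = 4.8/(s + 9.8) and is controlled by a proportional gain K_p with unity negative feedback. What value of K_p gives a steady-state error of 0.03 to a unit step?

For a type-0 loop with proportional control, e_ss = 1/(1 + K_p·P(0)).
P(0) = 0.4898. Require 1/(1 + K_p·0.4898) = 0.03, so 1 + 0.4898·K_p = 33.33.
K_p = (33.33 − 1)/0.4898 = 66.

K_p = 66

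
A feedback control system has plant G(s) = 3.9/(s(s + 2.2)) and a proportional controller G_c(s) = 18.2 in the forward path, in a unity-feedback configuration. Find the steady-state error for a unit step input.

0

The open loop G_c(s)G(s) has a pole at the origin (type 1), so the static position error constant is infinite and e_ss = 1/(1+∞) = 0.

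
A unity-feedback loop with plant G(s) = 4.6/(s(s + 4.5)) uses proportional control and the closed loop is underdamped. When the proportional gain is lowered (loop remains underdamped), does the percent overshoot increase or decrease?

ζ = 4.5/(2√(4.6K_p)) rises as K_p falls; higher damping means less overshoot.

decrease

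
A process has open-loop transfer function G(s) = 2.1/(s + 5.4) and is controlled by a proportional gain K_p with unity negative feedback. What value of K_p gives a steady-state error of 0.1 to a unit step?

Steady-state error for a unit step on this type-0 loop is 1/(1 + K_p·G(0)).
G(0) = 0.3889. Require 1/(1 + K_p·0.3889) = 0.1, so 1 + 0.3889·K_p = 10.
K_p = (10 − 1)/0.3889 = 23.1.

K_p = 23.1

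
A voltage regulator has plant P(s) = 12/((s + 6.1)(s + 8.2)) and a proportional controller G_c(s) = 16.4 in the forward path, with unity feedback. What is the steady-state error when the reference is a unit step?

The loop is type 0. Static position error constant K_pos = G_c(0)·P(0) = 16.4·0.2399 = 3.934.
Steady-state error to a unit step: e_ss = 1/(1+K_pos) = 1/4.934 = 0.203.

0.203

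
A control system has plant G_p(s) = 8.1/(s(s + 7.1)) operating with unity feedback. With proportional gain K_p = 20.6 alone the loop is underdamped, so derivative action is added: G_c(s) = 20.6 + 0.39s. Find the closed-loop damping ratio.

ζ = 0.397

Forward path: (20.6 + 0.39s)·8.1/(s(s+7.1)). The closed-loop characteristic equation is s² + (7.1 + 8.1·0.39)s + 8.1·20.6 = 0.
That is s² + 10.26s + 166.9 = 0, so ω_n = 12.92 rad/s and ζ = 10.26/(2·12.92) = 0.3971.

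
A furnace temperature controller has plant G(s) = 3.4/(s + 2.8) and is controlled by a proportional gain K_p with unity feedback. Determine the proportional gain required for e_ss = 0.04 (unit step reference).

Steady-state error for a unit step on this type-0 loop is 1/(1 + K_p·G(0)).
G(0) = 1.214. Require 1/(1 + K_p·1.214) = 0.04, so 1 + 1.214·K_p = 25.
K_p = (25 − 1)/1.214 = 19.8.

K_p = 19.8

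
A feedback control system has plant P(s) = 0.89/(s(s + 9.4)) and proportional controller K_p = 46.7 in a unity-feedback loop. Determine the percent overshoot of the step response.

Closed-loop characteristic equation: s² + 9.4s + 41.56 = 0, so ω_n = 6.447 rad/s and ζ = 9.4/(2·6.447) = 0.729.
%OS = 100·exp(−πζ/√(1−ζ²)) = 100·exp(−π·0.729/√0.4685) = 3.52%.

3.52%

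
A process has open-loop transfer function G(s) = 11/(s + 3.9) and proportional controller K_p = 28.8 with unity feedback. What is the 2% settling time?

T_s ≈ 0.0125 s

Closed-loop transfer function: T(s) = K_p·G(s)/(1 + K_p·G(s)) = 316.8/(s + 3.9 + 316.8) = 316.8/(s + 320.7).
Time constant τ = 1/320.7 = 0.003118 s, so the 2% settling time is about 4τ = 0.0125 s.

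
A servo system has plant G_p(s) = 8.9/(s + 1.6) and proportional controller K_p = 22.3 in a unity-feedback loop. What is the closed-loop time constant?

τ = 0.005 s

Closed-loop transfer function: T(s) = K_p·G_p(s)/(1 + K_p·G_p(s)) = 198.5/(s + 1.6 + 198.5) = 198.5/(s + 200.1).
Time constant τ = 1/200.1 = 0.005 s.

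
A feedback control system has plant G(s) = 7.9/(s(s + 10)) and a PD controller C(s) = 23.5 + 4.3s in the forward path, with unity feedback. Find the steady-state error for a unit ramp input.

The loop has one pole at the origin (type 1). Velocity error constant K_v = lim_{s→0} s·C(s)G(s) = 23.5·7.9/10 = 18.57.
Steady-state error to a unit ramp: e_ss = 1/K_v = 0.0539.

0.0539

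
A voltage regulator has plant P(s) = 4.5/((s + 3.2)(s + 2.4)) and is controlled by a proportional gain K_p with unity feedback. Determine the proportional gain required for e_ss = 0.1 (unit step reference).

The loop is type 0, so e_ss(step) = 1/(1 + K_pos) with K_pos = K_p·P(0).
P(0) = 0.5859. Require 1/(1 + K_p·0.5859) = 0.1, so 1 + 0.5859·K_p = 10.
K_p = (10 − 1)/0.5859 = 15.4.

K_p = 15.4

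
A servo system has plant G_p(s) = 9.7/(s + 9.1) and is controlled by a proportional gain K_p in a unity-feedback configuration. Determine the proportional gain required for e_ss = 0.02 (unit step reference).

The loop is type 0, so e_ss(step) = 1/(1 + K_pos) with K_pos = K_p·G_p(0).
G_p(0) = 1.066. Require 1/(1 + K_p·1.066) = 0.02, so 1 + 1.066·K_p = 50.
K_p = (50 − 1)/1.066 = 46.

K_p = 46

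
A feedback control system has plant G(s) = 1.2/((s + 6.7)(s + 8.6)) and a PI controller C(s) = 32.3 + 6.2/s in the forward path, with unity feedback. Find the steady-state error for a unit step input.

The open loop C(s)G(s) has a pole at the origin (type 1), so the static position error constant is infinite and e_ss = 1/(1+∞) = 0.

0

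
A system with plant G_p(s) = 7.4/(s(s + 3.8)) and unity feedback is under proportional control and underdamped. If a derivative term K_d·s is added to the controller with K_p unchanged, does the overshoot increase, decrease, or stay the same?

decrease

The derivative term adds K·K_d to the s-coefficient of the characteristic equation, raising 2ζω_n while ω_n is unchanged; ζ increases, so overshoot decreases.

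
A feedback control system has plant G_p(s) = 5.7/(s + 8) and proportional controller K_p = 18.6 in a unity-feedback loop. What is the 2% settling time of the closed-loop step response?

Closed-loop transfer function: T(s) = K_p·G_p(s)/(1 + K_p·G_p(s)) = 106/(s + 8 + 106) = 106/(s + 114).
Time constant τ = 1/114 = 0.00877 s, so the 2% settling time is about 4τ = 0.0351 s.

T_s ≈ 0.0351 s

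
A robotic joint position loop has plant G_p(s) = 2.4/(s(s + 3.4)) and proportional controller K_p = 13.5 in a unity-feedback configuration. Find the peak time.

T_p = 0.578 s

From 1 + K_pG_p(s) = 0: s² + 3.4s + 32.4 = 0 ⇒ ω_n = 5.692, ζ = 0.2987.
Damped frequency ω_d = ω_n√(1−ζ²) = 5.432 rad/s, so peak time T_p = π/ω_d = 0.578 s.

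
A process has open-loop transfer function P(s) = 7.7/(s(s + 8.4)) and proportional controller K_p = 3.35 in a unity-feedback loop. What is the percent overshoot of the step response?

The closed-loop denominator s² + 8.4s + 25.8 gives ω_n = √25.8 = 5.079 and ζ = 8.4/(2ω_n) = 0.827.
%OS = 100·exp(−πζ/√(1−ζ²)) = 100·exp(−π·0.827/√0.3161) = 0.985%.

0.985%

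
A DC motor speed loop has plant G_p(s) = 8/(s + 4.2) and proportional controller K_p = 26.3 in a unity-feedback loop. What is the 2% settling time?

Closed-loop transfer function: T(s) = K_p·G_p(s)/(1 + K_p·G_p(s)) = 210.4/(s + 4.2 + 210.4) = 210.4/(s + 214.6).
Time constant τ = 1/214.6 = 0.00466 s, so the 2% settling time is about 4τ = 0.0186 s.

T_s ≈ 0.0186 s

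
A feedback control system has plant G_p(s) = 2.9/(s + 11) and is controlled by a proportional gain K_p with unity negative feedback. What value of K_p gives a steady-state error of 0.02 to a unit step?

The loop is type 0, so e_ss(step) = 1/(1 + K_pos) with K_pos = K_p·G_p(0).
G_p(0) = 0.2636. Require 1/(1 + K_p·0.2636) = 0.02, so 1 + 0.2636·K_p = 50.
K_p = (50 − 1)/0.2636 = 186.

K_p = 186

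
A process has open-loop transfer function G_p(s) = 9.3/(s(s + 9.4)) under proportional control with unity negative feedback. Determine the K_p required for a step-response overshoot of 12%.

K_p = 7.59

From %OS = 100·exp(−πζ/√(1−ζ²)) = 12%, ζ = −ln(0.12)/√(π²+ln²(0.12)) = 0.5594.
Characteristic equation s² + 9.4s + 9.3K_p = 0 gives ζ = 9.4/(2√(9.3K_p)).
Setting ζ = 0.5594: √(9.3K_p) = 9.4/(2·0.5594) = 8.402, so K_p = 70.59/9.3 = 7.59.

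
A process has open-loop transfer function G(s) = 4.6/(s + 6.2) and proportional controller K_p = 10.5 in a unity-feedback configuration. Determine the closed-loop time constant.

Closed-loop transfer function: T(s) = K_p·G(s)/(1 + K_p·G(s)) = 48.3/(s + 6.2 + 48.3) = 48.3/(s + 54.5).
Time constant τ = 1/54.5 = 0.0183 s.

τ = 0.0183 s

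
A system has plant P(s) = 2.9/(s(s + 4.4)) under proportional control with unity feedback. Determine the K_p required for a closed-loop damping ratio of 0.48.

K_p = 7.24

Closed-loop characteristic equation: s² + 4.4s + K_p·2.9 = 0.
So ω_n = √(2.9K_p) and 2ζω_n = 4.4, giving ζ = 4.4/(2√(2.9K_p)).
Setting ζ = 0.48: √(2.9K_p) = 4.4/(2·0.48) = 4.583, so K_p = 21.01/2.9 = 7.24.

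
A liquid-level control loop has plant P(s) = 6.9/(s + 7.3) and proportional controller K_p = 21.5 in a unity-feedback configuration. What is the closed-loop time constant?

Closed-loop transfer function: T(s) = K_p·P(s)/(1 + K_p·P(s)) = 148.3/(s + 7.3 + 148.3) = 148.3/(s + 155.7).
Time constant τ = 1/155.7 = 0.00642 s.

τ = 0.00642 s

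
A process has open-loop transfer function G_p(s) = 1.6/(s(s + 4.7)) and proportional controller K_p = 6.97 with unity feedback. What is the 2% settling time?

Closed-loop characteristic equation: s² + 4.7s + 11.15 = 0, so ω_n = 3.339 rad/s and ζ = 4.7/(2·3.339) = 0.7037.
2% settling time T_s ≈ 4/(ζω_n) = 4/2.35 = 1.7 s.

T_s ≈ 1.7 s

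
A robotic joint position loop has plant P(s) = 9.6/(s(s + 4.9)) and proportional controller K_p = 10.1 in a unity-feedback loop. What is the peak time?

T_p = 0.329 s

Closed-loop characteristic equation: s² + 4.9s + 96.96 = 0, so ω_n = 9.847 rad/s and ζ = 4.9/(2·9.847) = 0.2488.
Damped frequency ω_d = ω_n√(1−ζ²) = 9.537 rad/s, so peak time T_p = π/ω_d = 0.329 s.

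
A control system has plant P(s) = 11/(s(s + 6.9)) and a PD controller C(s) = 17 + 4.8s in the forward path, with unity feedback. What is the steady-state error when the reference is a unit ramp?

0.0369

The loop has one pole at the origin (type 1). Velocity error constant K_v = lim_{s→0} s·C(s)P(s) = 17·11/6.9 = 27.1.
Steady-state error to a unit ramp: e_ss = 1/K_v = 0.0369.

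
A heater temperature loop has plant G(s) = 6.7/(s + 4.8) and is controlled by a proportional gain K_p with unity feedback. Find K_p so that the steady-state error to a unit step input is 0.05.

For a type-0 loop with proportional control, e_ss = 1/(1 + K_p·G(0)).
G(0) = 1.396. Require 1/(1 + K_p·1.396) = 0.05, so 1 + 1.396·K_p = 20.
K_p = (20 − 1)/1.396 = 13.6.

K_p = 13.6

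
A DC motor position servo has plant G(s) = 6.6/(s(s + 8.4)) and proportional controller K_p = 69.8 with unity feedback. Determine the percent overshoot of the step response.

Closed-loop characteristic equation: s² + 8.4s + 460.7 = 0, so ω_n = 21.46 rad/s and ζ = 8.4/(2·21.46) = 0.1957.
%OS = 100·exp(−πζ/√(1−ζ²)) = 100·exp(−π·0.1957/√0.9617) = 53.4%.

53.4%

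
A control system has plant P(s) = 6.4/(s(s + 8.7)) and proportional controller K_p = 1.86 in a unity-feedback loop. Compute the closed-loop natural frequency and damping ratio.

The closed-loop denominator is s(s+8.7) + 1.86·6.4 = s² + 8.7s + 11.9.
Matching s² + 2ζω_n s + ω_n²: ω_n = √11.9 = 3.45 rad/s and 2ζω_n = 8.7, so ζ = 8.7/(2·3.45) = 1.26.

ω_n = 3.45 rad/s, ζ = 1.26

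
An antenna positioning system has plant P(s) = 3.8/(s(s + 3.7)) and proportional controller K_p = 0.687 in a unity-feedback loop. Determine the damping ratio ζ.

ζ = 1.14

1 + K_p·P(s) = 0 gives s² + 3.7s + 2.611 = 0.
Matching s² + 2ζω_n s + ω_n²: ω_n = √2.611 = 1.616 rad/s and 2ζω_n = 3.7, so ζ = 3.7/(2·1.616) = 1.14.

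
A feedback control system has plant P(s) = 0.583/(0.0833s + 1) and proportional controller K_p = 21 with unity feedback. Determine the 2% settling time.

Closed loop: T(s) = K_p·P/(1+K_p·P) = 12.24/(0.0833s + 1 + 12.24), with pole at s = −(1 + 12.24)/0.0833 = −159.
τ = 1/159 = 0.00629 s, so 2% settling time ≈ 4τ = 0.0252 s.

T_s ≈ 0.0252 s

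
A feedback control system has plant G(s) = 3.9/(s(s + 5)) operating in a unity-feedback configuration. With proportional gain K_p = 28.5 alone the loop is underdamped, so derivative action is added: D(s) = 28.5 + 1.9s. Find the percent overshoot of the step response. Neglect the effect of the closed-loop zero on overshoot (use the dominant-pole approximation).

10.2%

Forward path: (28.5 + 1.9s)·3.9/(s(s+5)). The closed-loop characteristic equation is s² + (5 + 3.9·1.9)s + 3.9·28.5 = 0.
That is s² + 12.41s + 111.1 = 0, so ω_n = 10.54 rad/s and ζ = 12.41/(2·10.54) = 0.5886.
%OS = 100·exp(−πζ/√(1−ζ²)) = 10.2%.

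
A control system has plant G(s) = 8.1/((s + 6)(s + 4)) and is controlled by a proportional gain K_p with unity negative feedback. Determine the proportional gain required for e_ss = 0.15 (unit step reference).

The loop is type 0, so e_ss(step) = 1/(1 + K_pos) with K_pos = K_p·G(0).
G(0) = 0.3375. Require 1/(1 + K_p·0.3375) = 0.15, so 1 + 0.3375·K_p = 6.667.
K_p = (6.667 − 1)/0.3375 = 16.8.

K_p = 16.8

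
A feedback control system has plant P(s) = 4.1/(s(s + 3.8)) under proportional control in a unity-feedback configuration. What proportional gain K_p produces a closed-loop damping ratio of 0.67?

K_p = 1.96

Closed-loop characteristic equation: s² + 3.8s + K_p·4.1 = 0.
So ω_n = √(4.1K_p) and 2ζω_n = 3.8, giving ζ = 3.8/(2√(4.1K_p)).
Setting ζ = 0.67: √(4.1K_p) = 3.8/(2·0.67) = 2.836, so K_p = 8.042/4.1 = 1.96.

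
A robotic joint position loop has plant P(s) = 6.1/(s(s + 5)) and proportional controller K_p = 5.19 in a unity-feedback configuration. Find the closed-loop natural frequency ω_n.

ω_n = 5.63 rad/s

The closed-loop denominator is s(s+5) + 5.19·6.1 = s² + 5s + 31.66.
Matching s² + 2ζω_n s + ω_n²: ω_n = √31.66 = 5.627 rad/s and 2ζω_n = 5, so ζ = 5/(2·5.627) = 0.444.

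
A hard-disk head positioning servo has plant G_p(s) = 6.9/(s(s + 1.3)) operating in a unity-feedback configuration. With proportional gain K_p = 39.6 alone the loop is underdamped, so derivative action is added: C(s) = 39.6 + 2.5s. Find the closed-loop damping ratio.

Forward path: (39.6 + 2.5s)·6.9/(s(s+1.3)). The closed-loop characteristic equation is s² + (1.3 + 6.9·2.5)s + 6.9·39.6 = 0.
That is s² + 18.55s + 273.2 = 0, so ω_n = 16.53 rad/s and ζ = 18.55/(2·16.53) = 0.5611.

ζ = 0.561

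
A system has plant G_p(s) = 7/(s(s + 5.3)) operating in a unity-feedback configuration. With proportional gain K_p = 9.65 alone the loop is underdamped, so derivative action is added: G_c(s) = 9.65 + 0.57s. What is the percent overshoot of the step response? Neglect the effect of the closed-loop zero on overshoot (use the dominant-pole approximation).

11.6%

Forward path: (9.65 + 0.57s)·7/(s(s+5.3)). The closed-loop characteristic equation is s² + (5.3 + 7·0.57)s + 7·9.65 = 0.
That is s² + 9.29s + 67.55 = 0, so ω_n = 8.219 rad/s and ζ = 9.29/(2·8.219) = 0.5652.
%OS = 100·exp(−πζ/√(1−ζ²)) = 11.6%.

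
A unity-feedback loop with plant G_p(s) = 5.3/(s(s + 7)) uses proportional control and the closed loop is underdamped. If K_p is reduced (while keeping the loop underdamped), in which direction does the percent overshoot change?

ζ = 7/(2√(5.3K_p)) rises as K_p falls; higher damping means less overshoot.

decrease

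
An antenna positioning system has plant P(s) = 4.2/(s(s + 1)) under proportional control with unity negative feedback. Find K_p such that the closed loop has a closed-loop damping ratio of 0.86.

K_p = 0.0805

Closed-loop characteristic equation: s² + 1s + K_p·4.2 = 0.
So ω_n = √(4.2K_p) and 2ζω_n = 1, giving ζ = 1/(2√(4.2K_p)).
Setting ζ = 0.86: √(4.2K_p) = 1/(2·0.86) = 0.5814, so K_p = 0.338/4.2 = 0.0805.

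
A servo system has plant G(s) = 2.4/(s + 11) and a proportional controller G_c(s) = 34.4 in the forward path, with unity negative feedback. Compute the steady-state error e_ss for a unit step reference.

0.118

The loop is type 0. Static position error constant K_pos = G_c(0)·G(0) = 34.4·0.2182 = 7.505.
Steady-state error to a unit step: e_ss = 1/(1+K_pos) = 1/8.505 = 0.118.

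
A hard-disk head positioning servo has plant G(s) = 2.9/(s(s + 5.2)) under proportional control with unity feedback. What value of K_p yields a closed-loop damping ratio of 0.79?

Closed-loop characteristic equation: s² + 5.2s + K_p·2.9 = 0.
So ω_n = √(2.9K_p) and 2ζω_n = 5.2, giving ζ = 5.2/(2√(2.9K_p)).
Setting ζ = 0.79: √(2.9K_p) = 5.2/(2·0.79) = 3.291, so K_p = 10.83/2.9 = 3.74.

K_p = 3.74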